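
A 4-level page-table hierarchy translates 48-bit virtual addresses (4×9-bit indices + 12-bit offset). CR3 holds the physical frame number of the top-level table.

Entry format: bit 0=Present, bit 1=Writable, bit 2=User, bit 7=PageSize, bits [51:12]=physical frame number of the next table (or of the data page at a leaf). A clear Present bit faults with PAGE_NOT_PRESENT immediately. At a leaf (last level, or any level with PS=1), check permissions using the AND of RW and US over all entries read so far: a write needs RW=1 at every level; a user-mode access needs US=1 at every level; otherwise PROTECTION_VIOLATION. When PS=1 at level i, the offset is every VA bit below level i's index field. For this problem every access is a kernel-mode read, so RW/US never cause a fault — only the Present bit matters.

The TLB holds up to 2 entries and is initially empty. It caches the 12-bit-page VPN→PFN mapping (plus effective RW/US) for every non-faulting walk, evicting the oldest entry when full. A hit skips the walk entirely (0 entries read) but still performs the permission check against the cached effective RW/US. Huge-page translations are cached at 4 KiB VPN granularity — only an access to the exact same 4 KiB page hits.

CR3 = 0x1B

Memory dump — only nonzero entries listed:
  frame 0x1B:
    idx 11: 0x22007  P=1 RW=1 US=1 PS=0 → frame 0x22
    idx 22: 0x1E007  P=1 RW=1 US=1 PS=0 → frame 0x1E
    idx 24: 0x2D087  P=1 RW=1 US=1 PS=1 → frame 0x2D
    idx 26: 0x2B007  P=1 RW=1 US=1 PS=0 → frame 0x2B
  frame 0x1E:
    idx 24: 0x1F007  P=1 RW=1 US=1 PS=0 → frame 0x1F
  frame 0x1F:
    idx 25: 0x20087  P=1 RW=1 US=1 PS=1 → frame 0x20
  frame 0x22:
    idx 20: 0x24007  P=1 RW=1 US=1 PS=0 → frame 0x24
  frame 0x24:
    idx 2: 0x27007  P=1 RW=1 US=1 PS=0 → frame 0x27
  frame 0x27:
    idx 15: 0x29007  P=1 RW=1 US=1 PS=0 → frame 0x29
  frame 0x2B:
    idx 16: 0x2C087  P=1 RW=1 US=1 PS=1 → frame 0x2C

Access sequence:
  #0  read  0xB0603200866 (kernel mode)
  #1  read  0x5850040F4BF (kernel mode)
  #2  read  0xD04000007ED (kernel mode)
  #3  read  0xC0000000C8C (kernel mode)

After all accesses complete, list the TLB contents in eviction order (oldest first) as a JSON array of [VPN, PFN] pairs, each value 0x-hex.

Per-access translation:
#0 VA=0xB0603200866 (r,kernel):
  [0] read 0x1B idx=22: raw=0x1E007 flags P=1 W=1 U=1 S=0
  [1] read 0x1E idx=24: raw=0x1F007 flags P=1 W=1 U=1 S=0
  [2] read 0x1F idx=25: raw=0x20087 flags P=1 W=1 U=1 S=1
  ⇒ phys 0x20866 (huge @L2)  [3 reads]
#1 VA=0x5850040F4BF (r,kernel):
  [0] read 0x1B idx=11: raw=0x22007 flags P=1 W=1 U=1 S=0
  [1] read 0x22 idx=20: raw=0x24007 flags P=1 W=1 U=1 S=0
  [2] read 0x24 idx=2: raw=0x27007 flags P=1 W=1 U=1 S=0
  [3] read 0x27 idx=15: raw=0x29007 flags P=1 W=1 U=1 S=0
  ⇒ phys 0x294BF  [4 reads]
#2 VA=0xD04000007ED (r,kernel):
  [0] read 0x1B idx=26: raw=0x2B007 flags P=1 W=1 U=1 S=0
  [1] read 0x2B idx=16: raw=0x2C087 flags P=1 W=1 U=1 S=1
  ⇒ phys 0x2C7ED (huge @L1)  [2 reads]
#3 VA=0xC0000000C8C (r,kernel):
  [0] read 0x1B idx=24: raw=0x2D087 flags P=1 W=1 U=1 S=1
  ⇒ phys 0x2DC8C (huge @L0)  [1 reads]

TLB: [["0xD0400000", "0x2C"], ["0xC0000000", "0x2D"]]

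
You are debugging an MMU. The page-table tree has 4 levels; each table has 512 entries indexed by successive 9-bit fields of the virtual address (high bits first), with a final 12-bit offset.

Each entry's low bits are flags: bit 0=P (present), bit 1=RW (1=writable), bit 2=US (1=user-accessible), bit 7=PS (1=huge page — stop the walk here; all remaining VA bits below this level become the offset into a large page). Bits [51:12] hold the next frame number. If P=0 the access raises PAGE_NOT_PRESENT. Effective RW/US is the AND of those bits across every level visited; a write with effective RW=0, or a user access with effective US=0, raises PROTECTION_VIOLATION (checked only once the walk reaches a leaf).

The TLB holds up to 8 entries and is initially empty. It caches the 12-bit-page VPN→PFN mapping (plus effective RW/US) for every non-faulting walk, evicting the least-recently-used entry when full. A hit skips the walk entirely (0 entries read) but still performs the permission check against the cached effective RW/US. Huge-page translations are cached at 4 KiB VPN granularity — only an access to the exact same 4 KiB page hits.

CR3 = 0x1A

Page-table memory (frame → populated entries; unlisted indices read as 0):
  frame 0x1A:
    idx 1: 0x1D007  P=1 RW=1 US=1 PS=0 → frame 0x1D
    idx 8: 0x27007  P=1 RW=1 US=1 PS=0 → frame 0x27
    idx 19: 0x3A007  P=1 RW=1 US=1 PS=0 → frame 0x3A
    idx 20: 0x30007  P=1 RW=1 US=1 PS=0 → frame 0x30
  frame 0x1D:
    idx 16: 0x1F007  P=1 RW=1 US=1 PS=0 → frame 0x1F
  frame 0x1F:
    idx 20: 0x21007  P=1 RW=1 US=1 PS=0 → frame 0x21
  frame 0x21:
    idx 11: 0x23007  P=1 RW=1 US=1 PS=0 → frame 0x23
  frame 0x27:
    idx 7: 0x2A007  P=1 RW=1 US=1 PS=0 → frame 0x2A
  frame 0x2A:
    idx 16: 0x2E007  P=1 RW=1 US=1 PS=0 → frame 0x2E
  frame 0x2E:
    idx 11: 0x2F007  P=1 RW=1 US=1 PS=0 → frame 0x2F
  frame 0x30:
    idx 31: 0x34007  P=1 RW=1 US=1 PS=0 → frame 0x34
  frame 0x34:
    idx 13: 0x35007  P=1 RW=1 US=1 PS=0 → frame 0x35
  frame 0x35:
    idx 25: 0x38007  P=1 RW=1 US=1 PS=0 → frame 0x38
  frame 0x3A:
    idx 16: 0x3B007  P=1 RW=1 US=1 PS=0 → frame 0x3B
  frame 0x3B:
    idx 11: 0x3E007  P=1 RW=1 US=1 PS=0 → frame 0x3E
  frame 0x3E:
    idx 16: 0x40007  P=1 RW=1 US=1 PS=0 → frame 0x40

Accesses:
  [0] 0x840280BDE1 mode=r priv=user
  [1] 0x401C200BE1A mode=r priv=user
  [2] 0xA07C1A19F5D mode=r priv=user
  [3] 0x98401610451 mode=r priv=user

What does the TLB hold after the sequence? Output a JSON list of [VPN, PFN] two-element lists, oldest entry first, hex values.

Trace:
#0 VA=0x840280BDE1 (r,user):
  lvl0: tbl 0x1A, slot 1 ⇒ 0x1D007 (P1/RW1/US1/PS0)
  lvl1: tbl 0x1D, slot 16 ⇒ 0x1F007 (P1/RW1/US1/PS0)
  lvl2: tbl 0x1F, slot 20 ⇒ 0x21007 (P1/RW1/US1/PS0)
  lvl3: tbl 0x21, slot 11 ⇒ 0x23007 (P1/RW1/US1/PS0)
  → PA=0x23DE1  (4 entries read)
#1 VA=0x401C200BE1A (r,user):
  lvl0: tbl 0x1A, slot 8 ⇒ 0x27007 (P1/RW1/US1/PS0)
  lvl1: tbl 0x27, slot 7 ⇒ 0x2A007 (P1/RW1/US1/PS0)
  lvl2: tbl 0x2A, slot 16 ⇒ 0x2E007 (P1/RW1/US1/PS0)
  lvl3: tbl 0x2E, slot 11 ⇒ 0x2F007 (P1/RW1/US1/PS0)
  → PA=0x2FE1A  (4 entries read)
#2 VA=0xA07C1A19F5D (r,user):
  lvl0: tbl 0x1A, slot 20 ⇒ 0x30007 (P1/RW1/US1/PS0)
  lvl1: tbl 0x30, slot 31 ⇒ 0x34007 (P1/RW1/US1/PS0)
  lvl2: tbl 0x34, slot 13 ⇒ 0x35007 (P1/RW1/US1/PS0)
  lvl3: tbl 0x35, slot 25 ⇒ 0x38007 (P1/RW1/US1/PS0)
  → PA=0x38F5D  (4 entries read)
#3 VA=0x98401610451 (r,user):
  lvl0: tbl 0x1A, slot 19 ⇒ 0x3A007 (P1/RW1/US1/PS0)
  lvl1: tbl 0x3A, slot 16 ⇒ 0x3B007 (P1/RW1/US1/PS0)
  lvl2: tbl 0x3B, slot 11 ⇒ 0x3E007 (P1/RW1/US1/PS0)
  lvl3: tbl 0x3E, slot 16 ⇒ 0x40007 (P1/RW1/US1/PS0)
  → PA=0x40451  (4 entries read)

TLB: [["0x840280B", "0x23"], ["0x401C200B", "0x2F"], ["0xA07C1A19", "0x38"], ["0x98401610", "0x40"]]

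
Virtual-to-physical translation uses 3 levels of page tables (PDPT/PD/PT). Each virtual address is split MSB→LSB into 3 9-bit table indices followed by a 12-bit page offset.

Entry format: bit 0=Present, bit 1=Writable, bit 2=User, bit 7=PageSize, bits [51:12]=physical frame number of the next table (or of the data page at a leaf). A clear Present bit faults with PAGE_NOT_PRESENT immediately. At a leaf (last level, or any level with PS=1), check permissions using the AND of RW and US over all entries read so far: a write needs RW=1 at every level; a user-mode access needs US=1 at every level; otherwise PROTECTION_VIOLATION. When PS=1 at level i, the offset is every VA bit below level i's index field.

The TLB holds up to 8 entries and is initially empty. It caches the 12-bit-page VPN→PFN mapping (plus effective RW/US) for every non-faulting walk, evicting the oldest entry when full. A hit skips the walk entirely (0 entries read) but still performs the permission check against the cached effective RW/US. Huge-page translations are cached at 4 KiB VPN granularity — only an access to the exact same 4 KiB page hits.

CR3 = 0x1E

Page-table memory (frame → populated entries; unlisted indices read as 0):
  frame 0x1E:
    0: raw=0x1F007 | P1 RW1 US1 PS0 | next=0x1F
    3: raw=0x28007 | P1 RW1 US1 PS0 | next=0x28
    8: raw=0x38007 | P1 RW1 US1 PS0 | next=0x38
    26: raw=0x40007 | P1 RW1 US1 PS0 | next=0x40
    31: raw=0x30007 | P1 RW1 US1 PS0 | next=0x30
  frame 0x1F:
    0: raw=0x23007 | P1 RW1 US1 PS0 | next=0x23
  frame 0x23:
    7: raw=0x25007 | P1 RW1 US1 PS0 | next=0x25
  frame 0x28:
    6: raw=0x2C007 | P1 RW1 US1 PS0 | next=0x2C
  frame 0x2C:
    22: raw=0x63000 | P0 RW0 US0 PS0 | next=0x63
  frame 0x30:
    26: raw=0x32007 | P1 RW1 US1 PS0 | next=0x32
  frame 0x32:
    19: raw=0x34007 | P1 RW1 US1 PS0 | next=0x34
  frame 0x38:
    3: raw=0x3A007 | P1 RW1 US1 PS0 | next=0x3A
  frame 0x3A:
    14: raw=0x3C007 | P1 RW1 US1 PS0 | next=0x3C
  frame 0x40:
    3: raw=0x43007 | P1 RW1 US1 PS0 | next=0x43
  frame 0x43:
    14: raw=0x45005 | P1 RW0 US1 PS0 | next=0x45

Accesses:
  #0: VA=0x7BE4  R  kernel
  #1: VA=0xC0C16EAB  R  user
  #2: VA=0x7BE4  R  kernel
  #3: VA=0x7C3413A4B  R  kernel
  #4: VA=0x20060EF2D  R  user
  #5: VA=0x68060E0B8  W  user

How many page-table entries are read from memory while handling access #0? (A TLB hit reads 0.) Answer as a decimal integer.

Per-access translation:
#0 VA=0x7BE4 (r,kernel):
  L0: frame=0x1E idx=0 entry=0x1F007 [P=1 RW=1 US=1 PS=0]
  L1: frame=0x1F idx=0 entry=0x23007 [P=1 RW=1 US=1 PS=0]
  L2: frame=0x23 idx=7 entry=0x25007 [P=1 RW=1 US=1 PS=0]
  ✓ 0x25BE4  — 3 lookups
#1 VA=0xC0C16EAB (r,user):
  L0: frame=0x1E idx=3 entry=0x28007 [P=1 RW=1 US=1 PS=0]
  L1: frame=0x28 idx=6 entry=0x2C007 [P=1 RW=1 US=1 PS=0]
  L2: frame=0x2C idx=22 entry=0x63000 [P=0 RW=0 US=0 PS=0]
  ✗ PAGE_NOT_PRESENT  [3 reads]
#2 VA=0x7BE4 (r,kernel):
  TLB hit vpn=0x7 → PA=0x25BE4
#3 VA=0x7C3413A4B (r,kernel):
  L0: frame=0x1E idx=31 entry=0x30007 [P=1 RW=1 US=1 PS=0]
  L1: frame=0x30 idx=26 entry=0x32007 [P=1 RW=1 US=1 PS=0]
  L2: frame=0x32 idx=19 entry=0x34007 [P=1 RW=1 US=1 PS=0]
  ✓ 0x34A4B  — 3 lookups
#4 VA=0x20060EF2D (r,user):
  L0: frame=0x1E idx=8 entry=0x38007 [P=1 RW=1 US=1 PS=0]
  L1: frame=0x38 idx=3 entry=0x3A007 [P=1 RW=1 US=1 PS=0]
  L2: frame=0x3A idx=14 entry=0x3C007 [P=1 RW=1 US=1 PS=0]
  ✓ 0x3CF2D  — 3 lookups
#5 VA=0x68060E0B8 (w,user):
  L0: frame=0x1E idx=26 entry=0x40007 [P=1 RW=1 US=1 PS=0]
  L1: frame=0x40 idx=3 entry=0x43007 [P=1 RW=1 US=1 PS=0]
  L2: frame=0x43 idx=14 entry=0x45005 [P=1 RW=0 US=1 PS=0]
  ✗ PROTECTION_VIOLATION  [3 reads]

Entries read for #0: 3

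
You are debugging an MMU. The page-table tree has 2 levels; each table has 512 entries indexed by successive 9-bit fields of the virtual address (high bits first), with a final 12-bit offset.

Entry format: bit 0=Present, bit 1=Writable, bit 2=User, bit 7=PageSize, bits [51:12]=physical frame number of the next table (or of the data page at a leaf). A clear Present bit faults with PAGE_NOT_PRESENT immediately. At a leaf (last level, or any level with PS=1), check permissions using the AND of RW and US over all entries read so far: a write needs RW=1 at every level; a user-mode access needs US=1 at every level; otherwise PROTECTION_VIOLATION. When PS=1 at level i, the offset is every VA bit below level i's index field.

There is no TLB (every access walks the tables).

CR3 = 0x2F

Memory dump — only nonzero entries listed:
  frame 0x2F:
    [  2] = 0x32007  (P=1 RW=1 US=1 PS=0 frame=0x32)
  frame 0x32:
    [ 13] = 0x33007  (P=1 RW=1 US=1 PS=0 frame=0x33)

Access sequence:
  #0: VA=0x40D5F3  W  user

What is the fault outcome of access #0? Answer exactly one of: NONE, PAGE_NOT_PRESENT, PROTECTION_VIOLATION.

Per-access translation:
#0 VA=0x40D5F3 (w,user):
  [0] read 0x2F idx=2: raw=0x32007 flags P=1 W=1 U=1 S=0
  [1] read 0x32 idx=13: raw=0x33007 flags P=1 W=1 U=1 S=0
  → PA=0x335F3  (2 entries read)

Access #0 fault: NONE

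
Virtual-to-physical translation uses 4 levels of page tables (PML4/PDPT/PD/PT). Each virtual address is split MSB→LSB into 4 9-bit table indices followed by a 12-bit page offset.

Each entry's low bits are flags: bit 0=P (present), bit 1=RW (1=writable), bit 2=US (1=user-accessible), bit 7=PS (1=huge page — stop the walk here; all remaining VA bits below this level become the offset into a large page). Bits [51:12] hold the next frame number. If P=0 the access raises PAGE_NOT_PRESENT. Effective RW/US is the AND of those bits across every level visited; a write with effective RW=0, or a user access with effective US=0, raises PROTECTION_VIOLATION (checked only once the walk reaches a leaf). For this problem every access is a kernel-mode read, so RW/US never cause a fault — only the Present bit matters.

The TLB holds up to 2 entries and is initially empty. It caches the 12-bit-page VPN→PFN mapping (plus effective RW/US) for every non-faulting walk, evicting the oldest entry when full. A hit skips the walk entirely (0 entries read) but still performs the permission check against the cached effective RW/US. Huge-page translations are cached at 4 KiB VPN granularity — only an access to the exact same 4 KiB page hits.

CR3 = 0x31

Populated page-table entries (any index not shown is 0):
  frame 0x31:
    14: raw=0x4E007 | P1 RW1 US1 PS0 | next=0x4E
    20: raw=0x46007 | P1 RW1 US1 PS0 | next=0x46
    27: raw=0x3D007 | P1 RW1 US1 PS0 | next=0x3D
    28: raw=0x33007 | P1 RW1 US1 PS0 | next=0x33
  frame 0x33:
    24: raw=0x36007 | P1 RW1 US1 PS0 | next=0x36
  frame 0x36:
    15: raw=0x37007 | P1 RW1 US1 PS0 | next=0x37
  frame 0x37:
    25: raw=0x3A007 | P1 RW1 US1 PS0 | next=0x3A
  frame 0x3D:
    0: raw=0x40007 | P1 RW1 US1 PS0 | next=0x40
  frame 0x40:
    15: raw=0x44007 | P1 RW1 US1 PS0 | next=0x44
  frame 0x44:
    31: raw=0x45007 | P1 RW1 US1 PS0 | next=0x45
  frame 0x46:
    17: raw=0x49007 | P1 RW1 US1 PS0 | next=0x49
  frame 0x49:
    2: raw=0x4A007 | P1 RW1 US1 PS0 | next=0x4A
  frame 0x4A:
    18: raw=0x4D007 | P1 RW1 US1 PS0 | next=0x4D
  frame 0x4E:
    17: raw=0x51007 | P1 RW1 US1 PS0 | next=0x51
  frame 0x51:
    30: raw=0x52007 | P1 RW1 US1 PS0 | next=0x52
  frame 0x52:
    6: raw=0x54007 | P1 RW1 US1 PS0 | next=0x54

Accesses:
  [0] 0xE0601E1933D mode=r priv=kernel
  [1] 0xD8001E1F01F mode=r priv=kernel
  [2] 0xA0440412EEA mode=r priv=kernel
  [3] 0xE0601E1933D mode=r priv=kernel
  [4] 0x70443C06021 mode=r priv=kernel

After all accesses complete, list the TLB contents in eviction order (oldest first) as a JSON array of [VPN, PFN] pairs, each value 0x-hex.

Trace:
#0 VA=0xE0601E1933D (r,kernel):
  L0: frame=0x31 idx=28 entry=0x33007 [P=1 RW=1 US=1 PS=0]
  L1: frame=0x33 idx=24 entry=0x36007 [P=1 RW=1 US=1 PS=0]
  L2: frame=0x36 idx=15 entry=0x37007 [P=1 RW=1 US=1 PS=0]
  L3: frame=0x37 idx=25 entry=0x3A007 [P=1 RW=1 US=1 PS=0]
  ✓ 0x3A33D  — 4 lookups
#1 VA=0xD8001E1F01F (r,kernel):
  L0: frame=0x31 idx=27 entry=0x3D007 [P=1 RW=1 US=1 PS=0]
  L1: frame=0x3D idx=0 entry=0x40007 [P=1 RW=1 US=1 PS=0]
  L2: frame=0x40 idx=15 entry=0x44007 [P=1 RW=1 US=1 PS=0]
  L3: frame=0x44 idx=31 entry=0x45007 [P=1 RW=1 US=1 PS=0]
  ✓ 0x4501F  — 4 lookups
#2 VA=0xA0440412EEA (r,kernel):
  L0: frame=0x31 idx=20 entry=0x46007 [P=1 RW=1 US=1 PS=0]
  L1: frame=0x46 idx=17 entry=0x49007 [P=1 RW=1 US=1 PS=0]
  L2: frame=0x49 idx=2 entry=0x4A007 [P=1 RW=1 US=1 PS=0]
  L3: frame=0x4A idx=18 entry=0x4D007 [P=1 RW=1 US=1 PS=0]
  ✓ 0x4DEEA  — 4 lookups
#3 VA=0xE0601E1933D (r,kernel):
  L0: frame=0x31 idx=28 entry=0x33007 [P=1 RW=1 US=1 PS=0]
  L1: frame=0x33 idx=24 entry=0x36007 [P=1 RW=1 US=1 PS=0]
  L2: frame=0x36 idx=15 entry=0x37007 [P=1 RW=1 US=1 PS=0]
  L3: frame=0x37 idx=25 entry=0x3A007 [P=1 RW=1 US=1 PS=0]
  ✓ 0x3A33D  — 4 lookups
#4 VA=0x70443C06021 (r,kernel):
  L0: frame=0x31 idx=14 entry=0x4E007 [P=1 RW=1 US=1 PS=0]
  L1: frame=0x4E idx=17 entry=0x51007 [P=1 RW=1 US=1 PS=0]
  L2: frame=0x51 idx=30 entry=0x52007 [P=1 RW=1 US=1 PS=0]
  L3: frame=0x52 idx=6 entry=0x54007 [P=1 RW=1 US=1 PS=0]
  ✓ 0x54021  — 4 lookups

TLB: [["0xE0601E19", "0x3A"], ["0x70443C06", "0x54"]]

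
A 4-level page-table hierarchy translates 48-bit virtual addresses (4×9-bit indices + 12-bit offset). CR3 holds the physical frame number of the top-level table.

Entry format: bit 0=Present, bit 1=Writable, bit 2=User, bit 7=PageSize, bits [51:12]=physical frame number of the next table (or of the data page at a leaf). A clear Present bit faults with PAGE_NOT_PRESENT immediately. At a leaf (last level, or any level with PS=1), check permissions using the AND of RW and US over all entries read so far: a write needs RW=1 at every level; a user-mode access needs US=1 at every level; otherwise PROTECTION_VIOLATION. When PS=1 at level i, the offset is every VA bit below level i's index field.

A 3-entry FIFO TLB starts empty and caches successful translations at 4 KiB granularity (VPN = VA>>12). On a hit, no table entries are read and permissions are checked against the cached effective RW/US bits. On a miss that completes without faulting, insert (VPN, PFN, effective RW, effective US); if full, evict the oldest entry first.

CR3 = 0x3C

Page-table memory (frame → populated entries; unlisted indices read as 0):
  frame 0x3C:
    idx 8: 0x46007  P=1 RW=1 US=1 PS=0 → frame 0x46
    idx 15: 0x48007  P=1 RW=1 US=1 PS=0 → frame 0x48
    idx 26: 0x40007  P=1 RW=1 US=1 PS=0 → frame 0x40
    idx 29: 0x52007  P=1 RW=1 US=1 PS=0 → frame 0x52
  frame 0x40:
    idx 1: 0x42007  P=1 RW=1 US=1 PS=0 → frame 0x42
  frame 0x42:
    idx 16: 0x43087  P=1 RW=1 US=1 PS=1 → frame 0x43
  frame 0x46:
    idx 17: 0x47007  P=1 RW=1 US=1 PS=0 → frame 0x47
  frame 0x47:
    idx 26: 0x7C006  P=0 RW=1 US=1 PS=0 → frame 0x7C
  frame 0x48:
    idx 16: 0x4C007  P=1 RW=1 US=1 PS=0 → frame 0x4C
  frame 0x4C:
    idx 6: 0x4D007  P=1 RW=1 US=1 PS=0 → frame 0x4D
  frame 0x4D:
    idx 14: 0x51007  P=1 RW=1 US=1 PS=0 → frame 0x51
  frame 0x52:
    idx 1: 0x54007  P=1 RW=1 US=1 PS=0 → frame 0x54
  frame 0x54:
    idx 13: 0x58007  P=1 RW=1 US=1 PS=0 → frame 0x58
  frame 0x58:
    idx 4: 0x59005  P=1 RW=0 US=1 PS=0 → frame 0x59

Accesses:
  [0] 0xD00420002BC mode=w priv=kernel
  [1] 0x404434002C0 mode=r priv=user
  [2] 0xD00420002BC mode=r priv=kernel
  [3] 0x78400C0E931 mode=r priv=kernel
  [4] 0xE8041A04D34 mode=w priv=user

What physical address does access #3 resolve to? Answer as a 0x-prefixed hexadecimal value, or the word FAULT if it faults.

Per-access translation:
#0 VA=0xD00420002BC (w,kernel):
  [0] read 0x3C idx=26: raw=0x40007 flags P=1 W=1 U=1 S=0
  [1] read 0x40 idx=1: raw=0x42007 flags P=1 W=1 U=1 S=0
  [2] read 0x42 idx=16: raw=0x43087 flags P=1 W=1 U=1 S=1
  → PA=0x432BC (huge @L2)  (3 entries read)
#1 VA=0x404434002C0 (r,user):
  [0] read 0x3C idx=8: raw=0x46007 flags P=1 W=1 U=1 S=0
  [1] read 0x46 idx=17: raw=0x47007 flags P=1 W=1 U=1 S=0
  [2] read 0x47 idx=26: raw=0x7C006 flags P=0 W=1 U=1 S=0
  ✗ PAGE_NOT_PRESENT  [3 reads]
#2 VA=0xD00420002BC (r,kernel):
  TLB hit vpn=0xD0042000 → PA=0x432BC
#3 VA=0x78400C0E931 (r,kernel):
  [0] read 0x3C idx=15: raw=0x48007 flags P=1 W=1 U=1 S=0
  [1] read 0x48 idx=16: raw=0x4C007 flags P=1 W=1 U=1 S=0
  [2] read 0x4C idx=6: raw=0x4D007 flags P=1 W=1 U=1 S=0
  [3] read 0x4D idx=14: raw=0x51007 flags P=1 W=1 U=1 S=0
  → PA=0x51931  (4 entries read)
#4 VA=0xE8041A04D34 (w,user):
  [0] read 0x3C idx=29: raw=0x52007 flags P=1 W=1 U=1 S=0
  [1] read 0x52 idx=1: raw=0x54007 flags P=1 W=1 U=1 S=0
  [2] read 0x54 idx=13: raw=0x58007 flags P=1 W=1 U=1 S=0
  [3] read 0x58 idx=4: raw=0x59005 flags P=1 W=0 U=1 S=0
  ✗ PROTECTION_VIOLATION  [4 reads]

Access #3 PA: 0x51931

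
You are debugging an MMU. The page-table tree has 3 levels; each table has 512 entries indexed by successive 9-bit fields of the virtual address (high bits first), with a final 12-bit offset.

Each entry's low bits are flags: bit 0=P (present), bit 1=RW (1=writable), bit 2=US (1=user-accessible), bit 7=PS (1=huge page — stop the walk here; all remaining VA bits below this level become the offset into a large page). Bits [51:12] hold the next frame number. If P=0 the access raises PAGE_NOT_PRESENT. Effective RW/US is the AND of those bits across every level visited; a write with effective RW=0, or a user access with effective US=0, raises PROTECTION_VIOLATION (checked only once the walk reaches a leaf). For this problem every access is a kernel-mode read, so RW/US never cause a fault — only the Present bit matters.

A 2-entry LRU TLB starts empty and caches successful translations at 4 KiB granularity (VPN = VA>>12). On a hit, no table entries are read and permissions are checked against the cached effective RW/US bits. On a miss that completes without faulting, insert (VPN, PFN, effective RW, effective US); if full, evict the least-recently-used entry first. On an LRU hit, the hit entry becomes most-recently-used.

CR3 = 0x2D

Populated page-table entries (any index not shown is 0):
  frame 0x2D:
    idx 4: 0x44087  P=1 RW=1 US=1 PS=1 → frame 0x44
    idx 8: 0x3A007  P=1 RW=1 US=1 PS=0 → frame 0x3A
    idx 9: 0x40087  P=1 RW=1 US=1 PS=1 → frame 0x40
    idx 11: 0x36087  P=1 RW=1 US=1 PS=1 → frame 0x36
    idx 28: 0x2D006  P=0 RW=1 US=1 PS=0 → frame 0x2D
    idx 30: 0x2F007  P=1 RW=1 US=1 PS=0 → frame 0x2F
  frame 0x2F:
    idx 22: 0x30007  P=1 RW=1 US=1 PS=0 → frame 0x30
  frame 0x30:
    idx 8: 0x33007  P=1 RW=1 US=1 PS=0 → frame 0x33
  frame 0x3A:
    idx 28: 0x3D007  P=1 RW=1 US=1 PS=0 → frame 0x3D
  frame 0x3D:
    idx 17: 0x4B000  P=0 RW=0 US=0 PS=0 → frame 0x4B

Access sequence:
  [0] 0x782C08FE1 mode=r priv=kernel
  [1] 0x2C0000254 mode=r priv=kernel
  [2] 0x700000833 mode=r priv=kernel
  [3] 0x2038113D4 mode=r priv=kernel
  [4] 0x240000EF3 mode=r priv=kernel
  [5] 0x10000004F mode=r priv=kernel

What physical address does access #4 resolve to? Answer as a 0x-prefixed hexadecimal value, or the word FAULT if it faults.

Trace:
#0 VA=0x782C08FE1 (r,kernel):
  lvl0: tbl 0x2D, slot 30 ⇒ 0x2F007 (P1/RW1/US1/PS0)
  lvl1: tbl 0x2F, slot 22 ⇒ 0x30007 (P1/RW1/US1/PS0)
  lvl2: tbl 0x30, slot 8 ⇒ 0x33007 (P1/RW1/US1/PS0)
  → PA=0x33FE1  (3 entries read)
#1 VA=0x2C0000254 (r,kernel):
  lvl0: tbl 0x2D, slot 11 ⇒ 0x36087 (P1/RW1/US1/PS1)
  → PA=0x36254 (huge @L0)  (1 entries read)
#2 VA=0x700000833 (r,kernel):
  lvl0: tbl 0x2D, slot 28 ⇒ 0x2D006 (P0/RW1/US1/PS0)
  ✗ PAGE_NOT_PRESENT  [1 reads]
#3 VA=0x2038113D4 (r,kernel):
  lvl0: tbl 0x2D, slot 8 ⇒ 0x3A007 (P1/RW1/US1/PS0)
  lvl1: tbl 0x3A, slot 28 ⇒ 0x3D007 (P1/RW1/US1/PS0)
  lvl2: tbl 0x3D, slot 17 ⇒ 0x4B000 (P0/RW0/US0/PS0)
  ✗ PAGE_NOT_PRESENT  [3 reads]
#4 VA=0x240000EF3 (r,kernel):
  lvl0: tbl 0x2D, slot 9 ⇒ 0x40087 (P1/RW1/US1/PS1)
  → PA=0x40EF3 (huge @L0)  (1 entries read)
#5 VA=0x10000004F (r,kernel):
  lvl0: tbl 0x2D, slot 4 ⇒ 0x44087 (P1/RW1/US1/PS1)
  → PA=0x4404F (huge @L0)  (1 entries read)

Access #4 PA: 0x40EF3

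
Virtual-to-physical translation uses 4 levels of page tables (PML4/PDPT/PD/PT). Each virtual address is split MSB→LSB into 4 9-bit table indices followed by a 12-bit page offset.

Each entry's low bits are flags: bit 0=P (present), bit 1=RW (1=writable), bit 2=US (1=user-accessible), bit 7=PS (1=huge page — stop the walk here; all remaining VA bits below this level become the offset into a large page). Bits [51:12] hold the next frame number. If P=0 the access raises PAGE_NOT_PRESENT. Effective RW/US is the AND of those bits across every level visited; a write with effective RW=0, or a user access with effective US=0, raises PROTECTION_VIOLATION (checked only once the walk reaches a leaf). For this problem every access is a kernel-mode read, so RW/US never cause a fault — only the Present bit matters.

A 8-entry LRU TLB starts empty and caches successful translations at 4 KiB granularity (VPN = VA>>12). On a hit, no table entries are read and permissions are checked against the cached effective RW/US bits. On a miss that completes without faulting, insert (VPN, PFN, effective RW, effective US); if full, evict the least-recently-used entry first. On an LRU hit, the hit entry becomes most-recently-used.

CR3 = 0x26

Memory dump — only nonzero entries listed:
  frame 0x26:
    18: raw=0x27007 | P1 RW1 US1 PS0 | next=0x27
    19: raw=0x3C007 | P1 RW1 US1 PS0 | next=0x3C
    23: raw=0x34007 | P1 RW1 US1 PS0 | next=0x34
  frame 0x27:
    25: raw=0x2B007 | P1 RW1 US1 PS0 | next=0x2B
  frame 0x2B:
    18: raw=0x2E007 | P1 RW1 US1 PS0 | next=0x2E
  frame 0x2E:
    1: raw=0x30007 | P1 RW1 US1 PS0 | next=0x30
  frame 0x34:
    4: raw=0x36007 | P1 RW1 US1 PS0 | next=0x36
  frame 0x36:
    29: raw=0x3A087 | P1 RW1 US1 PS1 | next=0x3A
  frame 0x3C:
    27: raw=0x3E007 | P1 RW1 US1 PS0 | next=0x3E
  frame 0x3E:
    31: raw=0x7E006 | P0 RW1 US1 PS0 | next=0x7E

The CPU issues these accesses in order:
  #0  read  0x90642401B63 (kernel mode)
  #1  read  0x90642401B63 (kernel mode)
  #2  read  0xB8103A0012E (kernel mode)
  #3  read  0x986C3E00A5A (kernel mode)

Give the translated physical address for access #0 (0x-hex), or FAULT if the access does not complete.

Per-access translation:
#0 VA=0x90642401B63 (r,kernel):
  L0: frame=0x26 idx=18 entry=0x27007 [P=1 RW=1 US=1 PS=0]
  L1: frame=0x27 idx=25 entry=0x2B007 [P=1 RW=1 US=1 PS=0]
  L2: frame=0x2B idx=18 entry=0x2E007 [P=1 RW=1 US=1 PS=0]
  L3: frame=0x2E idx=1 entry=0x30007 [P=1 RW=1 US=1 PS=0]
  ✓ 0x30B63  — 4 lookups
#1 VA=0x90642401B63 (r,kernel):
  TLB hit vpn=0x90642401 → PA=0x30B63
#2 VA=0xB8103A0012E (r,kernel):
  L0: frame=0x26 idx=23 entry=0x34007 [P=1 RW=1 US=1 PS=0]
  L1: frame=0x34 idx=4 entry=0x36007 [P=1 RW=1 US=1 PS=0]
  L2: frame=0x36 idx=29 entry=0x3A087 [P=1 RW=1 US=1 PS=1]
  ✓ 0x3A12E (huge @L2)  — 3 lookups
#3 VA=0x986C3E00A5A (r,kernel):
  L0: frame=0x26 idx=19 entry=0x3C007 [P=1 RW=1 US=1 PS=0]
  L1: frame=0x3C idx=27 entry=0x3E007 [P=1 RW=1 US=1 PS=0]
  L2: frame=0x3E idx=31 entry=0x7E006 [P=0 RW=1 US=1 PS=0]
  ✗ PAGE_NOT_PRESENT  [3 reads]

Access #0 PA: 0x30B63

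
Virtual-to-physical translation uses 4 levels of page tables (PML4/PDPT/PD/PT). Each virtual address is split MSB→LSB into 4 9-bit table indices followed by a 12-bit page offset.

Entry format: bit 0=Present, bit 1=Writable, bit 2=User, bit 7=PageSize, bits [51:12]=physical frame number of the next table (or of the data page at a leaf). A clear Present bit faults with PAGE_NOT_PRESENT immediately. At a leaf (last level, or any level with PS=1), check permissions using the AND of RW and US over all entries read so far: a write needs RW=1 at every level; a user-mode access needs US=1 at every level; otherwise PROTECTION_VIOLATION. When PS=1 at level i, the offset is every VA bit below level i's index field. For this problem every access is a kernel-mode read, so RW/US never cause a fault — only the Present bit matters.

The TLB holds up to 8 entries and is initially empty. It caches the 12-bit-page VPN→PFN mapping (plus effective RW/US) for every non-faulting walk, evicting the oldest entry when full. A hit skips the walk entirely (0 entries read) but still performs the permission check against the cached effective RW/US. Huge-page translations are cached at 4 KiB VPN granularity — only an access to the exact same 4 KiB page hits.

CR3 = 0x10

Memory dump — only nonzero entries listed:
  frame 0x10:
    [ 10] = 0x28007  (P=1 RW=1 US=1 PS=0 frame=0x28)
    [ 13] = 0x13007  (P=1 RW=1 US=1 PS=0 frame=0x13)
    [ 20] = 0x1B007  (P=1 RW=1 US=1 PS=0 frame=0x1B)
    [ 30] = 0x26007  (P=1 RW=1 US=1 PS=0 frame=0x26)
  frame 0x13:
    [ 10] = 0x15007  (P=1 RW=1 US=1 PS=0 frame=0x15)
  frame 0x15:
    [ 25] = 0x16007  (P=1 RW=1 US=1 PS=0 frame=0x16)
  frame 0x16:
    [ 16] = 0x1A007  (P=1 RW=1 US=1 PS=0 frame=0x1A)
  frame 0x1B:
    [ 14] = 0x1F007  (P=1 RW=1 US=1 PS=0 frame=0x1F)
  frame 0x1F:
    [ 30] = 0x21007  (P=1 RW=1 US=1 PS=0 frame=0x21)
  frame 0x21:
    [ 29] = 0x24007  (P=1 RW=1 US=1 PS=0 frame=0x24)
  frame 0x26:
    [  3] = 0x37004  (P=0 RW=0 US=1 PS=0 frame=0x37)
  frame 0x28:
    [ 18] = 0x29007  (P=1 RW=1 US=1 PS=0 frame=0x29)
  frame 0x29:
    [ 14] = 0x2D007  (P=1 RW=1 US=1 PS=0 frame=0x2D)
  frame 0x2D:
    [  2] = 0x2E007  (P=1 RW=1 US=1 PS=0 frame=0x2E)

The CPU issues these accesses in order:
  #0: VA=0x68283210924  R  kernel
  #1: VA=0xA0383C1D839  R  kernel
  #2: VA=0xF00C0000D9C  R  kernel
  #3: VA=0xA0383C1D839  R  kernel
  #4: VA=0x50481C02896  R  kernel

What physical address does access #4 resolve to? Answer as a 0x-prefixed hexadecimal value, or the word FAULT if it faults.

Walk each access:
#0 VA=0x68283210924 (r,kernel):
  [0] read 0x10 idx=13: raw=0x13007 flags P=1 W=1 U=1 S=0
  [1] read 0x13 idx=10: raw=0x15007 flags P=1 W=1 U=1 S=0
  [2] read 0x15 idx=25: raw=0x16007 flags P=1 W=1 U=1 S=0
  [3] read 0x16 idx=16: raw=0x1A007 flags P=1 W=1 U=1 S=0
  ⇒ phys 0x1A924  [4 reads]
#1 VA=0xA0383C1D839 (r,kernel):
  [0] read 0x10 idx=20: raw=0x1B007 flags P=1 W=1 U=1 S=0
  [1] read 0x1B idx=14: raw=0x1F007 flags P=1 W=1 U=1 S=0
  [2] read 0x1F idx=30: raw=0x21007 flags P=1 W=1 U=1 S=0
  [3] read 0x21 idx=29: raw=0x24007 flags P=1 W=1 U=1 S=0
  ⇒ phys 0x24839  [4 reads]
#2 VA=0xF00C0000D9C (r,kernel):
  [0] read 0x10 idx=30: raw=0x26007 flags P=1 W=1 U=1 S=0
  [1] read 0x26 idx=3: raw=0x37004 flags P=0 W=0 U=1 S=0
  → PAGE_NOT_PRESENT  (2 entries read)
#3 VA=0xA0383C1D839 (r,kernel):
  TLB hit vpn=0xA0383C1D → PA=0x24839
#4 VA=0x50481C02896 (r,kernel):
  [0] read 0x10 idx=10: raw=0x28007 flags P=1 W=1 U=1 S=0
  [1] read 0x28 idx=18: raw=0x29007 flags P=1 W=1 U=1 S=0
  [2] read 0x29 idx=14: raw=0x2D007 flags P=1 W=1 U=1 S=0
  [3] read 0x2D idx=2: raw=0x2E007 flags P=1 W=1 U=1 S=0
  ⇒ phys 0x2E896  [4 reads]

Access #4 PA: 0x2E896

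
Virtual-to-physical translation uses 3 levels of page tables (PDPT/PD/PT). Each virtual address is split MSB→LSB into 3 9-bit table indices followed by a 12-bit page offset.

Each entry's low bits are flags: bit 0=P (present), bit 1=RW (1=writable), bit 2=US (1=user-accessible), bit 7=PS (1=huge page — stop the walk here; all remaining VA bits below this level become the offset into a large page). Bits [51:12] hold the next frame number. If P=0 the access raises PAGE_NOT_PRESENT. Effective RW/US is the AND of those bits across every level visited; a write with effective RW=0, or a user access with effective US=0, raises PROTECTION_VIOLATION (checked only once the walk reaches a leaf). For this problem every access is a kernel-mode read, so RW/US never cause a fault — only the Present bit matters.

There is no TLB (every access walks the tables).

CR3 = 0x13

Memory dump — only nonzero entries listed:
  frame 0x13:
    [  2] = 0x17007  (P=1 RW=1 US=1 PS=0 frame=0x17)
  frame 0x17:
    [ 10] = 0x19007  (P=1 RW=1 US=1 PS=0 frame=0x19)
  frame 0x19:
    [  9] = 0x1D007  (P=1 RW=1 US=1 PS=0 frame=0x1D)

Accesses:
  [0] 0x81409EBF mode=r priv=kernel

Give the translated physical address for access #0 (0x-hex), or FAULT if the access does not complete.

Per-access translation:
#0 VA=0x81409EBF (r,kernel):
  lvl0: tbl 0x13, slot 2 ⇒ 0x17007 (P1/RW1/US1/PS0)
  lvl1: tbl 0x17, slot 10 ⇒ 0x19007 (P1/RW1/US1/PS0)
  lvl2: tbl 0x19, slot 9 ⇒ 0x1D007 (P1/RW1/US1/PS0)
  ✓ 0x1DEBF  — 3 lookups

Access #0 PA: 0x1DEBF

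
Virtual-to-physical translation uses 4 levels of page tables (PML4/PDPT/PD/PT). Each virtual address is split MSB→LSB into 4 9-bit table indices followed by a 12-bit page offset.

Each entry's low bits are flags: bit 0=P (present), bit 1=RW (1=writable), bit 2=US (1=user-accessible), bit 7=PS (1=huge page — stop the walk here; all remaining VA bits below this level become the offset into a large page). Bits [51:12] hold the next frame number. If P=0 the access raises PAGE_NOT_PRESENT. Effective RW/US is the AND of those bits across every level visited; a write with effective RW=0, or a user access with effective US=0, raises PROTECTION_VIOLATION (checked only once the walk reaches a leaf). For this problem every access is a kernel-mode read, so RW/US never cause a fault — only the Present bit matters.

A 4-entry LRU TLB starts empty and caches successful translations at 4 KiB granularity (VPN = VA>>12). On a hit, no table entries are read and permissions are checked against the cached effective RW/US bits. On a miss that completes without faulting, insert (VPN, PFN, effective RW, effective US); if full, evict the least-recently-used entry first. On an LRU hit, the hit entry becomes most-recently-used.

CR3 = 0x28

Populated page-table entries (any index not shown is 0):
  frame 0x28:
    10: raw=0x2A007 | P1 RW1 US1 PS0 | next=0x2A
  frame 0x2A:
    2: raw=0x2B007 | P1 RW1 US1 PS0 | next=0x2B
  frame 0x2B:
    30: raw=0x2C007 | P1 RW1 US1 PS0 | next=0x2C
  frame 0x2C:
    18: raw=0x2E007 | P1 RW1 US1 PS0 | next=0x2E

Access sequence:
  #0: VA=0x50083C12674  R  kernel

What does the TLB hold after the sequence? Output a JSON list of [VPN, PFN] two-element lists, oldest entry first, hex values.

Trace:
#0 VA=0x50083C12674 (r,kernel):
  L0: frame=0x28 idx=10 entry=0x2A007 [P=1 RW=1 US=1 PS=0]
  L1: frame=0x2A idx=2 entry=0x2B007 [P=1 RW=1 US=1 PS=0]
  L2: frame=0x2B idx=30 entry=0x2C007 [P=1 RW=1 US=1 PS=0]
  L3: frame=0x2C idx=18 entry=0x2E007 [P=1 RW=1 US=1 PS=0]
  ⇒ phys 0x2E674  [4 reads]

TLB: [["0x50083C12", "0x2E"]]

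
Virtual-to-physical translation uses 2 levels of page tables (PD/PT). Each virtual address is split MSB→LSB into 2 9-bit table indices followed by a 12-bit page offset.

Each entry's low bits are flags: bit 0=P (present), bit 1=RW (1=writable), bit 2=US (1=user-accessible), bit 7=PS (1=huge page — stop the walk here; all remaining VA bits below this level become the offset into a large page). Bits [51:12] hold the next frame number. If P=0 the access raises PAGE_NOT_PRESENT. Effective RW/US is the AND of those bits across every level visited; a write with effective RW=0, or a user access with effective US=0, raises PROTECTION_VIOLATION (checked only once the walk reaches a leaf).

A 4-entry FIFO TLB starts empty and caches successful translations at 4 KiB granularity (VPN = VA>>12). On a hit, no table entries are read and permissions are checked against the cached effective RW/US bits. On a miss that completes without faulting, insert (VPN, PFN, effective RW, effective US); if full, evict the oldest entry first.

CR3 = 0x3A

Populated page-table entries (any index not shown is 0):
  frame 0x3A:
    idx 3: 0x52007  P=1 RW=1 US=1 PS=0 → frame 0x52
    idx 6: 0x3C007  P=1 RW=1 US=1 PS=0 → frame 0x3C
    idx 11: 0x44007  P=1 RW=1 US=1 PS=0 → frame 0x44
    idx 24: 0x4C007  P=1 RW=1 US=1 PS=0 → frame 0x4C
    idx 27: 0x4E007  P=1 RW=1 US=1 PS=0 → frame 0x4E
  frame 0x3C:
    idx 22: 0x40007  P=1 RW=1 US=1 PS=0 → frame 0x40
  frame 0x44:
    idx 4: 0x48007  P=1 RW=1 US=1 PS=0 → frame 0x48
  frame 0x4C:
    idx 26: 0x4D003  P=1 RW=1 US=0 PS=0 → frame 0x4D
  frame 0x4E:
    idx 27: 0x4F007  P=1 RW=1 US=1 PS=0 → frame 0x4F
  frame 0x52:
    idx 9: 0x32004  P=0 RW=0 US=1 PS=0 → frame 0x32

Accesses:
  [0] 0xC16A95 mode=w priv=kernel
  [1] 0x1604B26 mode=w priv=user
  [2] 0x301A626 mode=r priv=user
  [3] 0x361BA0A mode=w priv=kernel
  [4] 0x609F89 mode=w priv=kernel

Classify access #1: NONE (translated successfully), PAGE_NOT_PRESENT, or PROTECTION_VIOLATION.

Per-access translation:
#0 VA=0xC16A95 (w,kernel):
  [0] read 0x3A idx=6: raw=0x3C007 flags P=1 W=1 U=1 S=0
  [1] read 0x3C idx=22: raw=0x40007 flags P=1 W=1 U=1 S=0
  ✓ 0x40A95  — 2 lookups
#1 VA=0x1604B26 (w,user):
  [0] read 0x3A idx=11: raw=0x44007 flags P=1 W=1 U=1 S=0
  [1] read 0x44 idx=4: raw=0x48007 flags P=1 W=1 U=1 S=0
  ✓ 0x48B26  — 2 lookups
#2 VA=0x301A626 (r,user):
  [0] read 0x3A idx=24: raw=0x4C007 flags P=1 W=1 U=1 S=0
  [1] read 0x4C idx=26: raw=0x4D003 flags P=1 W=1 U=0 S=0
  → PROTECTION_VIOLATION  (2 entries read)
#3 VA=0x361BA0A (w,kernel):
  [0] read 0x3A idx=27: raw=0x4E007 flags P=1 W=1 U=1 S=0
  [1] read 0x4E idx=27: raw=0x4F007 flags P=1 W=1 U=1 S=0
  ✓ 0x4FA0A  — 2 lookups
#4 VA=0x609F89 (w,kernel):
  [0] read 0x3A idx=3: raw=0x52007 flags P=1 W=1 U=1 S=0
  [1] read 0x52 idx=9: raw=0x32004 flags P=0 W=0 U=1 S=0
  → PAGE_NOT_PRESENT  (2 entries read)

Access #1 fault: NONE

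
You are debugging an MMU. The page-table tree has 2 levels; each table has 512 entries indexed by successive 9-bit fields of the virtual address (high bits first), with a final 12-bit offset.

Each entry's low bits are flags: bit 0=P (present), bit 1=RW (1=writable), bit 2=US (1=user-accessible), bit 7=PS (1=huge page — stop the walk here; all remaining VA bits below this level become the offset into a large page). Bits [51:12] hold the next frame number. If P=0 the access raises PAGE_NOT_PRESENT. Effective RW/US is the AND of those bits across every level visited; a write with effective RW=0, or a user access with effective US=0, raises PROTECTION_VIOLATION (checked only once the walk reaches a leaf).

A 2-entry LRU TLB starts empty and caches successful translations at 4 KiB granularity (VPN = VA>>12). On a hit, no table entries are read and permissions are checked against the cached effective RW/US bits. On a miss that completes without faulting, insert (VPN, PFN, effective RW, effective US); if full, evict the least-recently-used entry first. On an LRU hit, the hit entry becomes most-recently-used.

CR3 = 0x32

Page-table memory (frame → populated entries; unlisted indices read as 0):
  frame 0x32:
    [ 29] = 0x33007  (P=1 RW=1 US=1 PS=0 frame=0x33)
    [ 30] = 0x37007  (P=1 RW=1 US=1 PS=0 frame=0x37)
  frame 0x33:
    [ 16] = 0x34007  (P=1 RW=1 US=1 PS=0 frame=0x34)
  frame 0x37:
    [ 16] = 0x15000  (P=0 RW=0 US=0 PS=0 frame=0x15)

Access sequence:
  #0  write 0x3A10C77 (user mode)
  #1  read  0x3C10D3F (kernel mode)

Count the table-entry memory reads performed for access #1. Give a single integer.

Trace:
#0 VA=0x3A10C77 (w,user):
  L0 @0x32[29] → 0x33007  P=1,RW=1,US=1,PS=0
  L1 @0x33[16] → 0x34007  P=1,RW=1,US=1,PS=0
  → PA=0x34C77  (2 entries read)
#1 VA=0x3C10D3F (r,kernel):
  L0 @0x32[30] → 0x37007  P=1,RW=1,US=1,PS=0
  L1 @0x37[16] → 0x15000  P=0,RW=0,US=0,PS=0
  ⇒ fault: PAGE_NOT_PRESENT  — 2 lookups

Entries read for #1: 2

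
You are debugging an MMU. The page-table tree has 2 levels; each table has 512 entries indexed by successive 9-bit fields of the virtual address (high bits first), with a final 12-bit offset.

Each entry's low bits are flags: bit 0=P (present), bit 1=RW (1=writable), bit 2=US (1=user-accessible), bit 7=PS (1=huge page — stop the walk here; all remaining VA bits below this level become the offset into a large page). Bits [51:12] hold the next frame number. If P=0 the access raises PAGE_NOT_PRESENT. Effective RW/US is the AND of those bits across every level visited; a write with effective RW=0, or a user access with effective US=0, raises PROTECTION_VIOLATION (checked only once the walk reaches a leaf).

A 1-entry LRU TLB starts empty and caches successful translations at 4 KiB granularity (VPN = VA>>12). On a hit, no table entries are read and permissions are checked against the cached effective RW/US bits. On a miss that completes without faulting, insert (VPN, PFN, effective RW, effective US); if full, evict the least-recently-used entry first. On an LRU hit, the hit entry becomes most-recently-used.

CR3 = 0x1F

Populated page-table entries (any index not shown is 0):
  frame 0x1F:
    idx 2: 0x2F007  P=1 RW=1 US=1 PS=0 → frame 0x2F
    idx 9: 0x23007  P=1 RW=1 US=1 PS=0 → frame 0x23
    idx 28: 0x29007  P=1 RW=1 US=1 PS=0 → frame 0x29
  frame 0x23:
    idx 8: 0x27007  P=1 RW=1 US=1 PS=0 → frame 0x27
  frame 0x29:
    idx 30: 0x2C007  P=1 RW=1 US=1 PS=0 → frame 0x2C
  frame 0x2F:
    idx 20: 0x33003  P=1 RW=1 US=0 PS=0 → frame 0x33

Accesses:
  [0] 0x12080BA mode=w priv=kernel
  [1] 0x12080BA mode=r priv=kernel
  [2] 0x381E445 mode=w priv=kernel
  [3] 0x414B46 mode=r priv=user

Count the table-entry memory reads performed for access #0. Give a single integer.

Trace:
#0 VA=0x12080BA (w,kernel):
  [0] read 0x1F idx=9: raw=0x23007 flags P=1 W=1 U=1 S=0
  [1] read 0x23 idx=8: raw=0x27007 flags P=1 W=1 U=1 S=0
  ✓ 0x270BA  — 2 lookups
#1 VA=0x12080BA (r,kernel):
  TLB hit vpn=0x1208 → PA=0x270BA
#2 VA=0x381E445 (w,kernel):
  [0] read 0x1F idx=28: raw=0x29007 flags P=1 W=1 U=1 S=0
  [1] read 0x29 idx=30: raw=0x2C007 flags P=1 W=1 U=1 S=0
  ✓ 0x2C445  — 2 lookups
#3 VA=0x414B46 (r,user):
  [0] read 0x1F idx=2: raw=0x2F007 flags P=1 W=1 U=1 S=0
  [1] read 0x2F idx=20: raw=0x33003 flags P=1 W=1 U=0 S=0
  → PROTECTION_VIOLATION  (2 entries read)

Entries read for #0: 2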